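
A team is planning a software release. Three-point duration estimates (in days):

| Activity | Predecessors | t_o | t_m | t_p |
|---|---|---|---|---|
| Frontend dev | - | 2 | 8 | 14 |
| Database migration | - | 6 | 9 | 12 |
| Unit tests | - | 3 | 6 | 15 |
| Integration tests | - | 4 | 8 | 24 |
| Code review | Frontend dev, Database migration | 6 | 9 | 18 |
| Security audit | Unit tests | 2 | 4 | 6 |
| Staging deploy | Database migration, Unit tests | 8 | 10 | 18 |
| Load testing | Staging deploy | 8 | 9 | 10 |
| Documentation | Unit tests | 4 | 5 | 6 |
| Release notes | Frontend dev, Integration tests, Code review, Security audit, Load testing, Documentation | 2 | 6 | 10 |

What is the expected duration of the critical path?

35 days

te_Frontend dev = (2 + 4·8 + 14)/6 = 48/6 = 8
te_Database migration = (6 + 4·9 + 12)/6 = 54/6 = 9
te_Unit tests = (3 + 4·6 + 15)/6 = 42/6 = 7
te_Integration tests = (4 + 4·8 + 24)/6 = 60/6 = 10
te_Code review = (6 + 4·9 + 18)/6 = 60/6 = 10
te_Security audit = (2 + 4·4 + 6)/6 = 24/6 = 4
te_Staging deploy = (8 + 4·10 + 18)/6 = 66/6 = 11
te_Load testing = (8 + 4·9 + 10)/6 = 54/6 = 9
te_Documentation = (4 + 4·5 + 6)/6 = 30/6 = 5
te_Release notes = (2 + 4·6 + 10)/6 = 36/6 = 6

Forward pass:
ES_Frontend dev = 0; EF_Frontend dev = 8
ES_Database migration = 0; EF_Database migration = 9
ES_Unit tests = 0; EF_Unit tests = 7
ES_Integration tests = 0; EF_Integration tests = 10
ES_Code review = max(EF_Frontend dev=8, EF_Database migration=9) = 9; EF_Code review = 9+10 = 19
ES_Security audit = 7; EF_Security audit = 7+4 = 11
ES_Staging deploy = max(EF_Database migration=9, EF_Unit tests=7) = 9; EF_Staging deploy = 9+11 = 20
ES_Load testing = 20; EF_Load testing = 20+9 = 29
ES_Documentation = 7; EF_Documentation = 7+5 = 12
ES_Release notes = max(EF_Frontend dev=8, EF_Integration tests=10, EF_Code review=19, EF_Security audit=11, EF_Load testing=29, EF_Documentation=12) = 29; EF_Release notes = 29+6 = 35
Expected project duration μ = 35 days. Critical path: Database migration → Staging deploy → Load testing → Release notes.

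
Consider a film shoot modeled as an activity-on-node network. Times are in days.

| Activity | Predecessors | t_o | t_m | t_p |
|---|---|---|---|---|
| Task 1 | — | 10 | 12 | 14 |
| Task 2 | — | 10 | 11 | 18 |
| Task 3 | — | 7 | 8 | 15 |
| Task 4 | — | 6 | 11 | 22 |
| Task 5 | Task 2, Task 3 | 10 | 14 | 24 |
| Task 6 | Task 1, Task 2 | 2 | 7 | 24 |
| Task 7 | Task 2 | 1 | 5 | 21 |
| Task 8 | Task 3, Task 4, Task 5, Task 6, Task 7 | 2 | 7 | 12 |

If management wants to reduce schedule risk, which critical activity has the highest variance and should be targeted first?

te_Task 1 = (10 + 4·12 + 14)/6 = 72/6 = 12; σ²_Task 1 = ((14−10)/6)² = 0.444
te_Task 2 = (10 + 4·11 + 18)/6 = 72/6 = 12; σ²_Task 2 = ((18−10)/6)² = 1.778
te_Task 3 = (7 + 4·8 + 15)/6 = 54/6 = 9; σ²_Task 3 = ((15−7)/6)² = 1.778
te_Task 4 = (6 + 4·11 + 22)/6 = 72/6 = 12; σ²_Task 4 = ((22−6)/6)² = 7.111
te_Task 5 = (10 + 4·14 + 24)/6 = 90/6 = 15; σ²_Task 5 = ((24−10)/6)² = 5.444
te_Task 6 = (2 + 4·7 + 24)/6 = 54/6 = 9; σ²_Task 6 = ((24−2)/6)² = 13.444
te_Task 7 = (1 + 4·5 + 21)/6 = 42/6 = 7; σ²_Task 7 = ((21−1)/6)² = 11.111
te_Task 8 = (2 + 4·7 + 12)/6 = 42/6 = 7; σ²_Task 8 = ((12−2)/6)² = 2.778

Forward pass:
ES_Task 1 = 0; EF_Task 1 = 12
ES_Task 2 = 0; EF_Task 2 = 12
ES_Task 3 = 0; EF_Task 3 = 9
ES_Task 4 = 0; EF_Task 4 = 12
ES_Task 5 = max(EF_Task 2=12, EF_Task 3=9) = 12; EF_Task 5 = 12+15 = 27
ES_Task 6 = max(EF_Task 1=12, EF_Task 2=12) = 12; EF_Task 6 = 12+9 = 21
ES_Task 7 = 12; EF_Task 7 = 12+7 = 19
ES_Task 8 = max(EF_Task 3=9, EF_Task 4=12, EF_Task 5=27, EF_Task 6=21, EF_Task 7=19) = 27; EF_Task 8 = 27+7 = 34
Expected project duration μ = 34 days. Critical path: Task 2 → Task 5 → Task 8.

Variances on critical path: σ²_Task 2=1.778, σ²_Task 5=5.444, σ²_Task 8=2.778.
Largest is σ²_Task 5 = 5.444.

Task 5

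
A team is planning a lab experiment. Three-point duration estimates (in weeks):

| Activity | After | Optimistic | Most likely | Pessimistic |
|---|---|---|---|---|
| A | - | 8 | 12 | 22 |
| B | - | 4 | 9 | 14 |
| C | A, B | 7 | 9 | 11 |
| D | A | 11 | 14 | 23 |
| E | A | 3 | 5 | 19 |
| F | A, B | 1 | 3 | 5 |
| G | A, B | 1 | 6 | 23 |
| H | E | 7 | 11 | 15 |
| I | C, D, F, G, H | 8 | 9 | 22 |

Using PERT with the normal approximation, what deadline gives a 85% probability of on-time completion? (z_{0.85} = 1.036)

46.6 weeks

te_A = (8 + 4·12 + 22)/6 = 78/6 = 13; σ²_A = ((22−8)/6)² = 5.444
te_B = (4 + 4·9 + 14)/6 = 54/6 = 9; σ²_B = ((14−4)/6)² = 2.778
te_C = (7 + 4·9 + 11)/6 = 54/6 = 9; σ²_C = ((11−7)/6)² = 0.444
te_D = (11 + 4·14 + 23)/6 = 90/6 = 15; σ²_D = ((23−11)/6)² = 4.000
te_E = (3 + 4·5 + 19)/6 = 42/6 = 7; σ²_E = ((19−3)/6)² = 7.111
te_F = (1 + 4·3 + 5)/6 = 18/6 = 3; σ²_F = ((5−1)/6)² = 0.444
te_G = (1 + 4·6 + 23)/6 = 48/6 = 8; σ²_G = ((23−1)/6)² = 13.444
te_H = (7 + 4·11 + 15)/6 = 66/6 = 11; σ²_H = ((15−7)/6)² = 1.778
te_I = (8 + 4·9 + 22)/6 = 66/6 = 11; σ²_I = ((22−8)/6)² = 5.444

Forward pass:
ES_A = 0; EF_A = 13
ES_B = 0; EF_B = 9
ES_C = max(EF_A=13, EF_B=9) = 13; EF_C = 13+9 = 22
ES_D = 13; EF_D = 13+15 = 28
ES_E = 13; EF_E = 13+7 = 20
ES_F = max(EF_A=13, EF_B=9) = 13; EF_F = 13+3 = 16
ES_G = max(EF_A=13, EF_B=9) = 13; EF_G = 13+8 = 21
ES_H = 20; EF_H = 20+11 = 31
ES_I = max(EF_C=22, EF_D=28, EF_F=16, EF_G=21, EF_H=31) = 31; EF_I = 31+11 = 42
Expected project duration μ = 42 weeks. Critical path: A → E → H → I.

Variance along critical path = 5.444 + 7.111 + 1.778 + 5.444 = 19.778; σ = 4.447 weeks.
D = μ + z·σ = 42 + 1.036·4.447 = 46.6 weeks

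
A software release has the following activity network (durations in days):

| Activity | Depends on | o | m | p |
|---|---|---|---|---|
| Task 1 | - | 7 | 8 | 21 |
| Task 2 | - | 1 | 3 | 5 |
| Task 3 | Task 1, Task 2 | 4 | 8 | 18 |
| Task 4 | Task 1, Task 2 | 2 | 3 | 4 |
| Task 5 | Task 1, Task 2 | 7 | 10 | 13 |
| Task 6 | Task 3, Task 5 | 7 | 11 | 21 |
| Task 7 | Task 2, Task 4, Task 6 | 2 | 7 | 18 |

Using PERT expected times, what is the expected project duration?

te_Task 1 = (7 + 4·8 + 21)/6 = 60/6 = 10
te_Task 2 = (1 + 4·3 + 5)/6 = 18/6 = 3
te_Task 3 = (4 + 4·8 + 18)/6 = 54/6 = 9
te_Task 4 = (2 + 4·3 + 4)/6 = 18/6 = 3
te_Task 5 = (7 + 4·10 + 13)/6 = 60/6 = 10
te_Task 6 = (7 + 4·11 + 21)/6 = 72/6 = 12
te_Task 7 = (2 + 4·7 + 18)/6 = 48/6 = 8

Forward pass:
ES_Task 1 = 0; EF_Task 1 = 10
ES_Task 2 = 0; EF_Task 2 = 3
ES_Task 3 = max(EF_Task 1=10, EF_Task 2=3) = 10; EF_Task 3 = 10+9 = 19
ES_Task 4 = max(EF_Task 1=10, EF_Task 2=3) = 10; EF_Task 4 = 10+3 = 13
ES_Task 5 = max(EF_Task 1=10, EF_Task 2=3) = 10; EF_Task 5 = 10+10 = 20
ES_Task 6 = max(EF_Task 3=19, EF_Task 5=20) = 20; EF_Task 6 = 20+12 = 32
ES_Task 7 = max(EF_Task 2=3, EF_Task 4=13, EF_Task 6=32) = 32; EF_Task 7 = 32+8 = 40
Expected project duration μ = 40 days. Critical path: Task 1 → Task 5 → Task 6 → Task 7.

40 days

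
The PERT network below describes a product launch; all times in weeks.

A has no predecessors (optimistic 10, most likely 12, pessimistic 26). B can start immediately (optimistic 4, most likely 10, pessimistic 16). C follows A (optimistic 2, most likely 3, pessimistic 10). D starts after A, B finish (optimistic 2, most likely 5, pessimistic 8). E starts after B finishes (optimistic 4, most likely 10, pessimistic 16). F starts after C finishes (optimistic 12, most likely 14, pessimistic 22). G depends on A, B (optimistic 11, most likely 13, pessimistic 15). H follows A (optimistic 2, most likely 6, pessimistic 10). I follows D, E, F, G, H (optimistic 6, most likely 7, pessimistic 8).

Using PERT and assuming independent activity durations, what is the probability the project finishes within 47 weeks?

te_A = (10 + 4·12 + 26)/6 = 84/6 = 14; σ²_A = ((26−10)/6)² = 7.111
te_B = (4 + 4·10 + 16)/6 = 60/6 = 10; σ²_B = ((16−4)/6)² = 4.000
te_C = (2 + 4·3 + 10)/6 = 24/6 = 4; σ²_C = ((10−2)/6)² = 1.778
te_D = (2 + 4·5 + 8)/6 = 30/6 = 5; σ²_D = ((8−2)/6)² = 1.000
te_E = (4 + 4·10 + 16)/6 = 60/6 = 10; σ²_E = ((16−4)/6)² = 4.000
te_F = (12 + 4·14 + 22)/6 = 90/6 = 15; σ²_F = ((22−12)/6)² = 2.778
te_G = (11 + 4·13 + 15)/6 = 78/6 = 13; σ²_G = ((15−11)/6)² = 0.444
te_H = (2 + 4·6 + 10)/6 = 36/6 = 6; σ²_H = ((10−2)/6)² = 1.778
te_I = (6 + 4·7 + 8)/6 = 42/6 = 7; σ²_I = ((8−6)/6)² = 0.111

Forward pass:
ES_A = 0; EF_A = 14
ES_B = 0; EF_B = 10
ES_C = 14; EF_C = 14+4 = 18
ES_D = max(EF_A=14, EF_B=10) = 14; EF_D = 14+5 = 19
ES_E = 10; EF_E = 10+10 = 20
ES_F = 18; EF_F = 18+15 = 33
ES_G = max(EF_A=14, EF_B=10) = 14; EF_G = 14+13 = 27
ES_H = 14; EF_H = 14+6 = 20
ES_I = max(EF_D=19, EF_E=20, EF_F=33, EF_G=27, EF_H=20) = 33; EF_I = 33+7 = 40
Expected project duration μ = 40 weeks. Critical path: A → C → F → I.

Variance along critical path = 7.111 + 1.778 + 2.778 + 0.111 = 11.778; σ = √11.778 = 3.432 weeks.
Z = (47 − 40) / 3.432 = 2.040
P(T ≤ 47) = Φ(2.040) ≈ 0.979

0.979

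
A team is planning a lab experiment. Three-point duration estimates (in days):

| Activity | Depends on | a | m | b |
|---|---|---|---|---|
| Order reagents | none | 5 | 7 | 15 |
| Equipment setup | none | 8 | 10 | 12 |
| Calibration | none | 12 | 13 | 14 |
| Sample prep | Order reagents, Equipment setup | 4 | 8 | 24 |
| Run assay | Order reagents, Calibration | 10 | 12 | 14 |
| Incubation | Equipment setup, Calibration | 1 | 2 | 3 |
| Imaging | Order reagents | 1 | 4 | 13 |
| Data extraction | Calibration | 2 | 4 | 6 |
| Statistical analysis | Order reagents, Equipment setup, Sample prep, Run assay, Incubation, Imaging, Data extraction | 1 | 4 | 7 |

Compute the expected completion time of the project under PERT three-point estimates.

29 days

te_Order reagents = (5 + 4·7 + 15)/6 = 48/6 = 8
te_Equipment setup = (8 + 4·10 + 12)/6 = 60/6 = 10
te_Calibration = (12 + 4·13 + 14)/6 = 78/6 = 13
te_Sample prep = (4 + 4·8 + 24)/6 = 60/6 = 10
te_Run assay = (10 + 4·12 + 14)/6 = 72/6 = 12
te_Incubation = (1 + 4·2 + 3)/6 = 12/6 = 2
te_Imaging = (1 + 4·4 + 13)/6 = 30/6 = 5
te_Data extraction = (2 + 4·4 + 6)/6 = 24/6 = 4
te_Statistical analysis = (1 + 4·4 + 7)/6 = 24/6 = 4

Forward pass:
ES_Order reagents = 0; EF_Order reagents = 8
ES_Equipment setup = 0; EF_Equipment setup = 10
ES_Calibration = 0; EF_Calibration = 13
ES_Sample prep = max(EF_Order reagents=8, EF_Equipment setup=10) = 10; EF_Sample prep = 10+10 = 20
ES_Run assay = max(EF_Order reagents=8, EF_Calibration=13) = 13; EF_Run assay = 13+12 = 25
ES_Incubation = max(EF_Equipment setup=10, EF_Calibration=13) = 13; EF_Incubation = 13+2 = 15
ES_Imaging = 8; EF_Imaging = 8+5 = 13
ES_Data extraction = 13; EF_Data extraction = 13+4 = 17
ES_Statistical analysis = max(EF_Order reagents=8, EF_Equipment setup=10, EF_Sample prep=20, EF_Run assay=25, EF_Incubation=15, EF_Imaging=13, EF_Data extraction=17) = 25; EF_Statistical analysis = 25+4 = 29
Expected project duration μ = 29 days. Critical path: Calibration → Run assay → Statistical analysis.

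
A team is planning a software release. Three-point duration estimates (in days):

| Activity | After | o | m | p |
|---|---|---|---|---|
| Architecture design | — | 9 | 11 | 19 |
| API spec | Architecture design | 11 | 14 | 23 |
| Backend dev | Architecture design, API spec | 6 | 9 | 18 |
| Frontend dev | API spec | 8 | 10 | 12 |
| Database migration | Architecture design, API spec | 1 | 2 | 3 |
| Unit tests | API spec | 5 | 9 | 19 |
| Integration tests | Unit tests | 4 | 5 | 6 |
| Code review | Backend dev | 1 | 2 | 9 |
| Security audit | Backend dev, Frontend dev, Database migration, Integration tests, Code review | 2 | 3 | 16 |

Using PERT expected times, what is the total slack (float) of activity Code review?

te_Architecture design = (9 + 4·11 + 19)/6 = 72/6 = 12
te_API spec = (11 + 4·14 + 23)/6 = 90/6 = 15
te_Backend dev = (6 + 4·9 + 18)/6 = 60/6 = 10
te_Frontend dev = (8 + 4·10 + 12)/6 = 60/6 = 10
te_Database migration = (1 + 4·2 + 3)/6 = 12/6 = 2
te_Unit tests = (5 + 4·9 + 19)/6 = 60/6 = 10
te_Integration tests = (4 + 4·5 + 6)/6 = 30/6 = 5
te_Code review = (1 + 4·2 + 9)/6 = 18/6 = 3
te_Security audit = (2 + 4·3 + 16)/6 = 30/6 = 5

Forward pass:
ES_Architecture design = 0; EF_Architecture design = 12
ES_API spec = 12; EF_API spec = 12+15 = 27
ES_Backend dev = max(EF_Architecture design=12, EF_API spec=27) = 27; EF_Backend dev = 27+10 = 37
ES_Frontend dev = 27; EF_Frontend dev = 27+10 = 37
ES_Database migration = max(EF_Architecture design=12, EF_API spec=27) = 27; EF_Database migration = 27+2 = 29
ES_Unit tests = 27; EF_Unit tests = 27+10 = 37
ES_Integration tests = 37; EF_Integration tests = 37+5 = 42
ES_Code review = 37; EF_Code review = 37+3 = 40
ES_Security audit = max(EF_Backend dev=37, EF_Frontend dev=37, EF_Database migration=29, EF_Integration tests=42, EF_Code review=40) = 42; EF_Security audit = 42+5 = 47
Expected project duration μ = 47 days. Critical path: Architecture design → API spec → Unit tests → Integration tests → Security audit.

Backward pass:
LF_Security audit = 47; LS_Security audit = 47−5 = 42
LF_Code review = LS_Security audit = 42; LS_Code review = 42−3 = 39
LF_Integration tests = LS_Security audit = 42; LS_Integration tests = 42−5 = 37
LF_Unit tests = LS_Integration tests = 37; LS_Unit tests = 37−10 = 27
LF_Database migration = LS_Security audit = 42; LS_Database migration = 42−2 = 40
LF_Frontend dev = LS_Security audit = 42; LS_Frontend dev = 42−10 = 32
LF_Backend dev = min(LS_Code review=39, LS_Security audit=42) = 39; LS_Backend dev = 39−10 = 29
LF_API spec = min(LS_Backend dev=29, LS_Frontend dev=32, LS_Database migration=40, LS_Unit tests=27) = 27; LS_API spec = 27−15 = 12
LF_Architecture design = min(LS_API spec=12, LS_Backend dev=29, LS_Database migration=40) = 12; LS_Architecture design = 12−12 = 0
Slack_Code review = LS_Code review − ES_Code review = 39 − 37 = 2

2 days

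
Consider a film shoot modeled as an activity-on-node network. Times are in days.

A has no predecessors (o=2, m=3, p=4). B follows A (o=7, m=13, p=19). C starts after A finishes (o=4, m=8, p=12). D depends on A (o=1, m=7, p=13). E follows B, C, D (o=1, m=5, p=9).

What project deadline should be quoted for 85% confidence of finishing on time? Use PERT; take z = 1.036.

te_A = (2 + 4·3 + 4)/6 = 18/6 = 3; σ²_A = ((4−2)/6)² = 0.111
te_B = (7 + 4·13 + 19)/6 = 78/6 = 13; σ²_B = ((19−7)/6)² = 4.000
te_C = (4 + 4·8 + 12)/6 = 48/6 = 8; σ²_C = ((12−4)/6)² = 1.778
te_D = (1 + 4·7 + 13)/6 = 42/6 = 7; σ²_D = ((13−1)/6)² = 4.000
te_E = (1 + 4·5 + 9)/6 = 30/6 = 5; σ²_E = ((9−1)/6)² = 1.778

Forward pass:
ES_A = 0; EF_A = 3
ES_B = 3; EF_B = 3+13 = 16
ES_C = 3; EF_C = 3+8 = 11
ES_D = 3; EF_D = 3+7 = 10
ES_E = max(EF_B=16, EF_C=11, EF_D=10) = 16; EF_E = 16+5 = 21
Expected project duration μ = 21 days. Critical path: A → B → E.

Variance along critical path = 0.111 + 4.000 + 1.778 = 5.889; σ = 2.427 days.
D = μ + z·σ = 21 + 1.036·2.427 = 23.5 days

23.5 days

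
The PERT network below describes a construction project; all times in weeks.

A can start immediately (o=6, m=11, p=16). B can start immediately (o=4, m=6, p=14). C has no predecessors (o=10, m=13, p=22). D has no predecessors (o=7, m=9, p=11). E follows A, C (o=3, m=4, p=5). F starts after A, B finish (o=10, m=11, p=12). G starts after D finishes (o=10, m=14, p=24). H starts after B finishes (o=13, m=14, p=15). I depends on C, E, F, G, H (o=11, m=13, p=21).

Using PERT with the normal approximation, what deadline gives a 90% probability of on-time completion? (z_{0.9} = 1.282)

41.8 weeks

te_A = (6 + 4·11 + 16)/6 = 66/6 = 11; σ²_A = ((16−6)/6)² = 2.778
te_B = (4 + 4·6 + 14)/6 = 42/6 = 7; σ²_B = ((14−4)/6)² = 2.778
te_C = (10 + 4·13 + 22)/6 = 84/6 = 14; σ²_C = ((22−10)/6)² = 4.000
te_D = (7 + 4·9 + 11)/6 = 54/6 = 9; σ²_D = ((11−7)/6)² = 0.444
te_E = (3 + 4·4 + 5)/6 = 24/6 = 4; σ²_E = ((5−3)/6)² = 0.111
te_F = (10 + 4·11 + 12)/6 = 66/6 = 11; σ²_F = ((12−10)/6)² = 0.111
te_G = (10 + 4·14 + 24)/6 = 90/6 = 15; σ²_G = ((24−10)/6)² = 5.444
te_H = (13 + 4·14 + 15)/6 = 84/6 = 14; σ²_H = ((15−13)/6)² = 0.111
te_I = (11 + 4·13 + 21)/6 = 84/6 = 14; σ²_I = ((21−11)/6)² = 2.778

Forward pass:
ES_A = 0; EF_A = 11
ES_B = 0; EF_B = 7
ES_C = 0; EF_C = 14
ES_D = 0; EF_D = 9
ES_E = max(EF_A=11, EF_C=14) = 14; EF_E = 14+4 = 18
ES_F = max(EF_A=11, EF_B=7) = 11; EF_F = 11+11 = 22
ES_G = 9; EF_G = 9+15 = 24
ES_H = 7; EF_H = 7+14 = 21
ES_I = max(EF_C=14, EF_E=18, EF_F=22, EF_G=24, EF_H=21) = 24; EF_I = 24+14 = 38
Expected project duration μ = 38 weeks. Critical path: D → G → I.

Variance along critical path = 0.444 + 5.444 + 2.778 = 8.667; σ = 2.944 weeks.
D = μ + z·σ = 38 + 1.282·2.944 = 41.8 weeks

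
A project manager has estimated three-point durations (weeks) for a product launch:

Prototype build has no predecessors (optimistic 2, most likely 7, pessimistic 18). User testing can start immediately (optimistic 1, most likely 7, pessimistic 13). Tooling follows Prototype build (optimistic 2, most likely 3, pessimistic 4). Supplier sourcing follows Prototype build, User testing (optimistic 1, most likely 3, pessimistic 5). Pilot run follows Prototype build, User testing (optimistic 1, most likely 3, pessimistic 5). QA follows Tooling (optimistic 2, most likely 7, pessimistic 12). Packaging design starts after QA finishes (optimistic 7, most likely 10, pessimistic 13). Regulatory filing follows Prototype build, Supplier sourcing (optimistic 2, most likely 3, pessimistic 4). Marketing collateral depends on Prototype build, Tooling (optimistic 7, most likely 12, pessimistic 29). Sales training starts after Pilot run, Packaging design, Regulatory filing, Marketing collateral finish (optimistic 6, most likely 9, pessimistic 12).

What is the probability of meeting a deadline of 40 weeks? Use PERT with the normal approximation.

te_Prototype build = (2 + 4·7 + 18)/6 = 48/6 = 8; σ²_Prototype build = ((18−2)/6)² = 7.111
te_User testing = (1 + 4·7 + 13)/6 = 42/6 = 7; σ²_User testing = ((13−1)/6)² = 4.000
te_Tooling = (2 + 4·3 + 4)/6 = 18/6 = 3; σ²_Tooling = ((4−2)/6)² = 0.111
te_Supplier sourcing = (1 + 4·3 + 5)/6 = 18/6 = 3; σ²_Supplier sourcing = ((5−1)/6)² = 0.444
te_Pilot run = (1 + 4·3 + 5)/6 = 18/6 = 3; σ²_Pilot run = ((5−1)/6)² = 0.444
te_QA = (2 + 4·7 + 12)/6 = 42/6 = 7; σ²_QA = ((12−2)/6)² = 2.778
te_Packaging design = (7 + 4·10 + 13)/6 = 60/6 = 10; σ²_Packaging design = ((13−7)/6)² = 1.000
te_Regulatory filing = (2 + 4·3 + 4)/6 = 18/6 = 3; σ²_Regulatory filing = ((4−2)/6)² = 0.111
te_Marketing collateral = (7 + 4·12 + 29)/6 = 84/6 = 14; σ²_Marketing collateral = ((29−7)/6)² = 13.444
te_Sales training = (6 + 4·9 + 12)/6 = 54/6 = 9; σ²_Sales training = ((12−6)/6)² = 1.000

Forward pass:
ES_Prototype build = 0; EF_Prototype build = 8
ES_User testing = 0; EF_User testing = 7
ES_Tooling = 8; EF_Tooling = 8+3 = 11
ES_Supplier sourcing = max(EF_Prototype build=8, EF_User testing=7) = 8; EF_Supplier sourcing = 8+3 = 11
ES_Pilot run = max(EF_Prototype build=8, EF_User testing=7) = 8; EF_Pilot run = 8+3 = 11
ES_QA = 11; EF_QA = 11+7 = 18
ES_Packaging design = 18; EF_Packaging design = 18+10 = 28
ES_Regulatory filing = max(EF_Prototype build=8, EF_Supplier sourcing=11) = 11; EF_Regulatory filing = 11+3 = 14
ES_Marketing collateral = max(EF_Prototype build=8, EF_Tooling=11) = 11; EF_Marketing collateral = 11+14 = 25
ES_Sales training = max(EF_Pilot run=11, EF_Packaging design=28, EF_Regulatory filing=14, EF_Marketing collateral=25) = 28; EF_Sales training = 28+9 = 37
Expected project duration μ = 37 weeks. Critical path: Prototype build → Tooling → QA → Packaging design → Sales training.

Variance along critical path = 7.111 + 0.111 + 2.778 + 1.000 + 1.000 = 12.000; σ = √12.000 = 3.464 weeks.
Z = (40 − 37) / 3.464 = 0.866
P(T ≤ 40) = Φ(0.866) ≈ 0.807

0.807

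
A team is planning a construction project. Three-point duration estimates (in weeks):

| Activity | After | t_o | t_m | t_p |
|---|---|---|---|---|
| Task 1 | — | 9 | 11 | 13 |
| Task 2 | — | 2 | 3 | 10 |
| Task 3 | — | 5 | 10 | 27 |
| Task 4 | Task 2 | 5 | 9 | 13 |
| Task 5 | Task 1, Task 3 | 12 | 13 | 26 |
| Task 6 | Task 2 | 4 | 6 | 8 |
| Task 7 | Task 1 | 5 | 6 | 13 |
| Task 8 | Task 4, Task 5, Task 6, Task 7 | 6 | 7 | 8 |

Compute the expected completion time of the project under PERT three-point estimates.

34 weeks

te_Task 1 = (9 + 4·11 + 13)/6 = 66/6 = 11
te_Task 2 = (2 + 4·3 + 10)/6 = 24/6 = 4
te_Task 3 = (5 + 4·10 + 27)/6 = 72/6 = 12
te_Task 4 = (5 + 4·9 + 13)/6 = 54/6 = 9
te_Task 5 = (12 + 4·13 + 26)/6 = 90/6 = 15
te_Task 6 = (4 + 4·6 + 8)/6 = 36/6 = 6
te_Task 7 = (5 + 4·6 + 13)/6 = 42/6 = 7
te_Task 8 = (6 + 4·7 + 8)/6 = 42/6 = 7

Forward pass:
ES_Task 1 = 0; EF_Task 1 = 11
ES_Task 2 = 0; EF_Task 2 = 4
ES_Task 3 = 0; EF_Task 3 = 12
ES_Task 4 = 4; EF_Task 4 = 4+9 = 13
ES_Task 5 = max(EF_Task 1=11, EF_Task 3=12) = 12; EF_Task 5 = 12+15 = 27
ES_Task 6 = 4; EF_Task 6 = 4+6 = 10
ES_Task 7 = 11; EF_Task 7 = 11+7 = 18
ES_Task 8 = max(EF_Task 4=13, EF_Task 5=27, EF_Task 6=10, EF_Task 7=18) = 27; EF_Task 8 = 27+7 = 34
Expected project duration μ = 34 weeks. Critical path: Task 3 → Task 5 → Task 8.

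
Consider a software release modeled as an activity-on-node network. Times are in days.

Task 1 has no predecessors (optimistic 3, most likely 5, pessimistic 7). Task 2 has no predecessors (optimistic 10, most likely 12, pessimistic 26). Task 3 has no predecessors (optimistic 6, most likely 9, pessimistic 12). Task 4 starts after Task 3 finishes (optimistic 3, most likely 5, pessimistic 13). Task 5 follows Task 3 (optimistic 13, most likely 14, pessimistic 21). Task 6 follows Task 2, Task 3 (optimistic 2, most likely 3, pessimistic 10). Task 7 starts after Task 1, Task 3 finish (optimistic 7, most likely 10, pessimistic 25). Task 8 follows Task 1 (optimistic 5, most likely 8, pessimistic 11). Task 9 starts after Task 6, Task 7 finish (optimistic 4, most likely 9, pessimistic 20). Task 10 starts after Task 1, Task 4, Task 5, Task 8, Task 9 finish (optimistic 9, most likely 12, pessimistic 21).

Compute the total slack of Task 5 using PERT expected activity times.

7 days

te_Task 1 = (3 + 4·5 + 7)/6 = 30/6 = 5
te_Task 2 = (10 + 4·12 + 26)/6 = 84/6 = 14
te_Task 3 = (6 + 4·9 + 12)/6 = 54/6 = 9
te_Task 4 = (3 + 4·5 + 13)/6 = 36/6 = 6
te_Task 5 = (13 + 4·14 + 21)/6 = 90/6 = 15
te_Task 6 = (2 + 4·3 + 10)/6 = 24/6 = 4
te_Task 7 = (7 + 4·10 + 25)/6 = 72/6 = 12
te_Task 8 = (5 + 4·8 + 11)/6 = 48/6 = 8
te_Task 9 = (4 + 4·9 + 20)/6 = 60/6 = 10
te_Task 10 = (9 + 4·12 + 21)/6 = 78/6 = 13

Forward pass:
ES_Task 1 = 0; EF_Task 1 = 5
ES_Task 2 = 0; EF_Task 2 = 14
ES_Task 3 = 0; EF_Task 3 = 9
ES_Task 4 = 9; EF_Task 4 = 9+6 = 15
ES_Task 5 = 9; EF_Task 5 = 9+15 = 24
ES_Task 6 = max(EF_Task 2=14, EF_Task 3=9) = 14; EF_Task 6 = 14+4 = 18
ES_Task 7 = max(EF_Task 1=5, EF_Task 3=9) = 9; EF_Task 7 = 9+12 = 21
ES_Task 8 = 5; EF_Task 8 = 5+8 = 13
ES_Task 9 = max(EF_Task 6=18, EF_Task 7=21) = 21; EF_Task 9 = 21+10 = 31
ES_Task 10 = max(EF_Task 1=5, EF_Task 4=15, EF_Task 5=24, EF_Task 8=13, EF_Task 9=31) = 31; EF_Task 10 = 31+13 = 44
Expected project duration μ = 44 days. Critical path: Task 3 → Task 7 → Task 9 → Task 10.

Backward pass:
LF_Task 10 = 44; LS_Task 10 = 44−13 = 31
LF_Task 9 = LS_Task 10 = 31; LS_Task 9 = 31−10 = 21
LF_Task 8 = LS_Task 10 = 31; LS_Task 8 = 31−8 = 23
LF_Task 7 = LS_Task 9 = 21; LS_Task 7 = 21−12 = 9
LF_Task 6 = LS_Task 9 = 21; LS_Task 6 = 21−4 = 17
LF_Task 5 = LS_Task 10 = 31; LS_Task 5 = 31−15 = 16
LF_Task 4 = LS_Task 10 = 31; LS_Task 4 = 31−6 = 25
LF_Task 3 = min(LS_Task 4=25, LS_Task 5=16, LS_Task 6=17, LS_Task 7=9) = 9; LS_Task 3 = 9−9 = 0
LF_Task 2 = LS_Task 6 = 17; LS_Task 2 = 17−14 = 3
LF_Task 1 = min(LS_Task 7=9, LS_Task 8=23, LS_Task 10=31) = 9; LS_Task 1 = 9−5 = 4
Slack_Task 5 = LS_Task 5 − ES_Task 5 = 16 − 9 = 7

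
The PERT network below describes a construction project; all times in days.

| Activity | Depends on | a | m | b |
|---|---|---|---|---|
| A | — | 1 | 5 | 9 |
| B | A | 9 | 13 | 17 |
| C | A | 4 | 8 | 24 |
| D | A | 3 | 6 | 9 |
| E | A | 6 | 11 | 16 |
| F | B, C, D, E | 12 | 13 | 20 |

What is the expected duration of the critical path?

32 days

te_A = (1 + 4·5 + 9)/6 = 30/6 = 5
te_B = (9 + 4·13 + 17)/6 = 78/6 = 13
te_C = (4 + 4·8 + 24)/6 = 60/6 = 10
te_D = (3 + 4·6 + 9)/6 = 36/6 = 6
te_E = (6 + 4·11 + 16)/6 = 66/6 = 11
te_F = (12 + 4·13 + 20)/6 = 84/6 = 14

Forward pass:
ES_A = 0; EF_A = 5
ES_B = 5; EF_B = 5+13 = 18
ES_C = 5; EF_C = 5+10 = 15
ES_D = 5; EF_D = 5+6 = 11
ES_E = 5; EF_E = 5+11 = 16
ES_F = max(EF_B=18, EF_C=15, EF_D=11, EF_E=16) = 18; EF_F = 18+14 = 32
Expected project duration μ = 32 days. Critical path: A → B → F.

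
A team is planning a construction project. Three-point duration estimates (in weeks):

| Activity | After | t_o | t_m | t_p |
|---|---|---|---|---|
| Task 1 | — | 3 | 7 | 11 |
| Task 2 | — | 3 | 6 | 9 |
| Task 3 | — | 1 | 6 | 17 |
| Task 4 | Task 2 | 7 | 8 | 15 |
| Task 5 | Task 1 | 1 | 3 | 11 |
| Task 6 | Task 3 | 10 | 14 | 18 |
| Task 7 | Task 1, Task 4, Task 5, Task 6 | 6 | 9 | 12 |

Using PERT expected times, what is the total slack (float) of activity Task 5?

10 weeks

te_Task 1 = (3 + 4·7 + 11)/6 = 42/6 = 7
te_Task 2 = (3 + 4·6 + 9)/6 = 36/6 = 6
te_Task 3 = (1 + 4·6 + 17)/6 = 42/6 = 7
te_Task 4 = (7 + 4·8 + 15)/6 = 54/6 = 9
te_Task 5 = (1 + 4·3 + 11)/6 = 24/6 = 4
te_Task 6 = (10 + 4·14 + 18)/6 = 84/6 = 14
te_Task 7 = (6 + 4·9 + 12)/6 = 54/6 = 9

Forward pass:
ES_Task 1 = 0; EF_Task 1 = 7
ES_Task 2 = 0; EF_Task 2 = 6
ES_Task 3 = 0; EF_Task 3 = 7
ES_Task 4 = 6; EF_Task 4 = 6+9 = 15
ES_Task 5 = 7; EF_Task 5 = 7+4 = 11
ES_Task 6 = 7; EF_Task 6 = 7+14 = 21
ES_Task 7 = max(EF_Task 1=7, EF_Task 4=15, EF_Task 5=11, EF_Task 6=21) = 21; EF_Task 7 = 21+9 = 30
Expected project duration μ = 30 weeks. Critical path: Task 3 → Task 6 → Task 7.

Backward pass:
LF_Task 7 = 30; LS_Task 7 = 30−9 = 21
LF_Task 6 = LS_Task 7 = 21; LS_Task 6 = 21−14 = 7
LF_Task 5 = LS_Task 7 = 21; LS_Task 5 = 21−4 = 17
LF_Task 4 = LS_Task 7 = 21; LS_Task 4 = 21−9 = 12
LF_Task 3 = LS_Task 6 = 7; LS_Task 3 = 7−7 = 0
LF_Task 2 = LS_Task 4 = 12; LS_Task 2 = 12−6 = 6
LF_Task 1 = min(LS_Task 5=17, LS_Task 7=21) = 17; LS_Task 1 = 17−7 = 10
Slack_Task 5 = LS_Task 5 − ES_Task 5 = 17 − 7 = 10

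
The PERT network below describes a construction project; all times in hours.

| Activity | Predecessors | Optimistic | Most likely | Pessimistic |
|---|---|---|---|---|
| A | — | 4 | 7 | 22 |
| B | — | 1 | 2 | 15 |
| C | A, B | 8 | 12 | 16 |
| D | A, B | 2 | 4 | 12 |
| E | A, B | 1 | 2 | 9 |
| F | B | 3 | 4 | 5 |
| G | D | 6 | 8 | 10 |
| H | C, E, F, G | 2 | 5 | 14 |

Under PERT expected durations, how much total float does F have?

te_A = (4 + 4·7 + 22)/6 = 54/6 = 9
te_B = (1 + 4·2 + 15)/6 = 24/6 = 4
te_C = (8 + 4·12 + 16)/6 = 72/6 = 12
te_D = (2 + 4·4 + 12)/6 = 30/6 = 5
te_E = (1 + 4·2 + 9)/6 = 18/6 = 3
te_F = (3 + 4·4 + 5)/6 = 24/6 = 4
te_G = (6 + 4·8 + 10)/6 = 48/6 = 8
te_H = (2 + 4·5 + 14)/6 = 36/6 = 6

Forward pass:
ES_A = 0; EF_A = 9
ES_B = 0; EF_B = 4
ES_C = max(EF_A=9, EF_B=4) = 9; EF_C = 9+12 = 21
ES_D = max(EF_A=9, EF_B=4) = 9; EF_D = 9+5 = 14
ES_E = max(EF_A=9, EF_B=4) = 9; EF_E = 9+3 = 12
ES_F = 4; EF_F = 4+4 = 8
ES_G = 14; EF_G = 14+8 = 22
ES_H = max(EF_C=21, EF_E=12, EF_F=8, EF_G=22) = 22; EF_H = 22+6 = 28
Expected project duration μ = 28 hours. Critical path: A → D → G → H.

Backward pass:
LF_H = 28; LS_H = 28−6 = 22
LF_G = LS_H = 22; LS_G = 22−8 = 14
LF_F = LS_H = 22; LS_F = 22−4 = 18
LF_E = LS_H = 22; LS_E = 22−3 = 19
LF_D = LS_G = 14; LS_D = 14−5 = 9
LF_C = LS_H = 22; LS_C = 22−12 = 10
LF_B = min(LS_C=10, LS_D=9, LS_E=19, LS_F=18) = 9; LS_B = 9−4 = 5
LF_A = min(LS_C=10, LS_D=9, LS_E=19) = 9; LS_A = 9−9 = 0
Slack_F = LS_F − ES_F = 18 − 4 = 14

14 hours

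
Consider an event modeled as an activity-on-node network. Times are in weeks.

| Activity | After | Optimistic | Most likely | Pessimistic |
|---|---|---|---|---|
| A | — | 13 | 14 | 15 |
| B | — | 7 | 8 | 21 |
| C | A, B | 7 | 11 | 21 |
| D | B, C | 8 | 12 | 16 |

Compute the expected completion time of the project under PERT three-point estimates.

38 weeks

te_A = (13 + 4·14 + 15)/6 = 84/6 = 14
te_B = (7 + 4·8 + 21)/6 = 60/6 = 10
te_C = (7 + 4·11 + 21)/6 = 72/6 = 12
te_D = (8 + 4·12 + 16)/6 = 72/6 = 12

Forward pass:
ES_A = 0; EF_A = 14
ES_B = 0; EF_B = 10
ES_C = max(EF_A=14, EF_B=10) = 14; EF_C = 14+12 = 26
ES_D = max(EF_B=10, EF_C=26) = 26; EF_D = 26+12 = 38
Expected project duration μ = 38 weeks. Critical path: A → C → D.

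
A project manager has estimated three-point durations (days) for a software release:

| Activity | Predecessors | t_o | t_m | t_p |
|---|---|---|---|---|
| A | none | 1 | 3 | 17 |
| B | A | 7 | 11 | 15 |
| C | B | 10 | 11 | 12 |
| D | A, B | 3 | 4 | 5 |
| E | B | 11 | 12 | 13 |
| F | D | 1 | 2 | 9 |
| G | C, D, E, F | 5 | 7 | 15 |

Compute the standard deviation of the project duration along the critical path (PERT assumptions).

3.43 days

te_A = (1 + 4·3 + 17)/6 = 30/6 = 5; σ²_A = ((17−1)/6)² = 7.111
te_B = (7 + 4·11 + 15)/6 = 66/6 = 11; σ²_B = ((15−7)/6)² = 1.778
te_C = (10 + 4·11 + 12)/6 = 66/6 = 11; σ²_C = ((12−10)/6)² = 0.111
te_D = (3 + 4·4 + 5)/6 = 24/6 = 4; σ²_D = ((5−3)/6)² = 0.111
te_E = (11 + 4·12 + 13)/6 = 72/6 = 12; σ²_E = ((13−11)/6)² = 0.111
te_F = (1 + 4·2 + 9)/6 = 18/6 = 3; σ²_F = ((9−1)/6)² = 1.778
te_G = (5 + 4·7 + 15)/6 = 48/6 = 8; σ²_G = ((15−5)/6)² = 2.778

Forward pass:
ES_A = 0; EF_A = 5
ES_B = 5; EF_B = 5+11 = 16
ES_C = 16; EF_C = 16+11 = 27
ES_D = max(EF_A=5, EF_B=16) = 16; EF_D = 16+4 = 20
ES_E = 16; EF_E = 16+12 = 28
ES_F = 20; EF_F = 20+3 = 23
ES_G = max(EF_C=27, EF_D=20, EF_E=28, EF_F=23) = 28; EF_G = 28+8 = 36
Expected project duration μ = 36 days. Critical path: A → B → E → G.

Variance along critical path = 7.111 + 1.778 + 0.111 + 2.778 = 11.778
σ = √11.778 = 3.432 days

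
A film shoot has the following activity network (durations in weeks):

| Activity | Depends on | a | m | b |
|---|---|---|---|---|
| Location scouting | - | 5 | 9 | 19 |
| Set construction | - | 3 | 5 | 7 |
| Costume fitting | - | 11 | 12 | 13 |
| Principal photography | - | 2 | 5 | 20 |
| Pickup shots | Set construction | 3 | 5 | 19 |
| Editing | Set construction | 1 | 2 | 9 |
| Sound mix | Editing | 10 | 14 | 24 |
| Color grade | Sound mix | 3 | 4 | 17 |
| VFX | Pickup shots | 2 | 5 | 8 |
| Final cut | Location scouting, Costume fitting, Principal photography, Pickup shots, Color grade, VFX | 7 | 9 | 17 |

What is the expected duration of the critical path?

39 weeks

te_Location scouting = (5 + 4·9 + 19)/6 = 60/6 = 10
te_Set construction = (3 + 4·5 + 7)/6 = 30/6 = 5
te_Costume fitting = (11 + 4·12 + 13)/6 = 72/6 = 12
te_Principal photography = (2 + 4·5 + 20)/6 = 42/6 = 7
te_Pickup shots = (3 + 4·5 + 19)/6 = 42/6 = 7
te_Editing = (1 + 4·2 + 9)/6 = 18/6 = 3
te_Sound mix = (10 + 4·14 + 24)/6 = 90/6 = 15
te_Color grade = (3 + 4·4 + 17)/6 = 36/6 = 6
te_VFX = (2 + 4·5 + 8)/6 = 30/6 = 5
te_Final cut = (7 + 4·9 + 17)/6 = 60/6 = 10

Forward pass:
ES_Location scouting = 0; EF_Location scouting = 10
ES_Set construction = 0; EF_Set construction = 5
ES_Costume fitting = 0; EF_Costume fitting = 12
ES_Principal photography = 0; EF_Principal photography = 7
ES_Pickup shots = 5; EF_Pickup shots = 5+7 = 12
ES_Editing = 5; EF_Editing = 5+3 = 8
ES_Sound mix = 8; EF_Sound mix = 8+15 = 23
ES_Color grade = 23; EF_Color grade = 23+6 = 29
ES_VFX = 12; EF_VFX = 12+5 = 17
ES_Final cut = max(EF_Location scouting=10, EF_Costume fitting=12, EF_Principal photography=7, EF_Pickup shots=12, EF_Color grade=29, EF_VFX=17) = 29; EF_Final cut = 29+10 = 39
Expected project duration μ = 39 weeks. Critical path: Set construction → Editing → Sound mix → Color grade → Final cut.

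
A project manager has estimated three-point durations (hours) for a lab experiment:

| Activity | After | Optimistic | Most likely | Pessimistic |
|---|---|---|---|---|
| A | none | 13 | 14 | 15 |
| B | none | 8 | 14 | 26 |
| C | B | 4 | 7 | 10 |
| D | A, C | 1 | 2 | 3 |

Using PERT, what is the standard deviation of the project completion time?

te_A = (13 + 4·14 + 15)/6 = 84/6 = 14; σ²_A = ((15−13)/6)² = 0.111
te_B = (8 + 4·14 + 26)/6 = 90/6 = 15; σ²_B = ((26−8)/6)² = 9.000
te_C = (4 + 4·7 + 10)/6 = 42/6 = 7; σ²_C = ((10−4)/6)² = 1.000
te_D = (1 + 4·2 + 3)/6 = 12/6 = 2; σ²_D = ((3−1)/6)² = 0.111

Forward pass:
ES_A = 0; EF_A = 14
ES_B = 0; EF_B = 15
ES_C = 15; EF_C = 15+7 = 22
ES_D = max(EF_A=14, EF_C=22) = 22; EF_D = 22+2 = 24
Expected project duration μ = 24 hours. Critical path: B → C → D.

Variance along critical path = 9.000 + 1.000 + 0.111 = 10.111
σ = √10.111 = 3.180 hours

3.18 hours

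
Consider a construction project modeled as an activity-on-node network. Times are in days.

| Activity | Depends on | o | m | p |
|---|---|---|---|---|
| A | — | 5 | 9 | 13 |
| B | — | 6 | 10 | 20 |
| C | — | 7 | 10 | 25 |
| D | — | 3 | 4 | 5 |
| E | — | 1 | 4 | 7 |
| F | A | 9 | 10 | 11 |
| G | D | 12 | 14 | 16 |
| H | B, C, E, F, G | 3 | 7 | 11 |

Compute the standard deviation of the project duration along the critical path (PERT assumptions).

te_A = (5 + 4·9 + 13)/6 = 54/6 = 9; σ²_A = ((13−5)/6)² = 1.778
te_B = (6 + 4·10 + 20)/6 = 66/6 = 11; σ²_B = ((20−6)/6)² = 5.444
te_C = (7 + 4·10 + 25)/6 = 72/6 = 12; σ²_C = ((25−7)/6)² = 9.000
te_D = (3 + 4·4 + 5)/6 = 24/6 = 4; σ²_D = ((5−3)/6)² = 0.111
te_E = (1 + 4·4 + 7)/6 = 24/6 = 4; σ²_E = ((7−1)/6)² = 1.000
te_F = (9 + 4·10 + 11)/6 = 60/6 = 10; σ²_F = ((11−9)/6)² = 0.111
te_G = (12 + 4·14 + 16)/6 = 84/6 = 14; σ²_G = ((16−12)/6)² = 0.444
te_H = (3 + 4·7 + 11)/6 = 42/6 = 7; σ²_H = ((11−3)/6)² = 1.778

Forward pass:
ES_A = 0; EF_A = 9
ES_B = 0; EF_B = 11
ES_C = 0; EF_C = 12
ES_D = 0; EF_D = 4
ES_E = 0; EF_E = 4
ES_F = 9; EF_F = 9+10 = 19
ES_G = 4; EF_G = 4+14 = 18
ES_H = max(EF_B=11, EF_C=12, EF_E=4, EF_F=19, EF_G=18) = 19; EF_H = 19+7 = 26
Expected project duration μ = 26 days. Critical path: A → F → H.

Variance along critical path = 1.778 + 0.111 + 1.778 = 3.667
σ = √3.667 = 1.915 days

1.91 days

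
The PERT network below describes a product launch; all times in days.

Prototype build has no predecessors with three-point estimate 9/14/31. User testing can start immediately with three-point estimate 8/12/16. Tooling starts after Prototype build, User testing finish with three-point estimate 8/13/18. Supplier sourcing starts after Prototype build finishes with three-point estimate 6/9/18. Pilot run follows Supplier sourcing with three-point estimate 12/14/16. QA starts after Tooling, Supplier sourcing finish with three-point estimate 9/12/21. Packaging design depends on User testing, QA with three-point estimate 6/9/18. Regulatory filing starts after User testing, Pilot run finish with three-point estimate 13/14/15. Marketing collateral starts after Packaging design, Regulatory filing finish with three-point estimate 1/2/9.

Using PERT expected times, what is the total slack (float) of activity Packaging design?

2 days

te_Prototype build = (9 + 4·14 + 31)/6 = 96/6 = 16
te_User testing = (8 + 4·12 + 16)/6 = 72/6 = 12
te_Tooling = (8 + 4·13 + 18)/6 = 78/6 = 13
te_Supplier sourcing = (6 + 4·9 + 18)/6 = 60/6 = 10
te_Pilot run = (12 + 4·14 + 16)/6 = 84/6 = 14
te_QA = (9 + 4·12 + 21)/6 = 78/6 = 13
te_Packaging design = (6 + 4·9 + 18)/6 = 60/6 = 10
te_Regulatory filing = (13 + 4·14 + 15)/6 = 84/6 = 14
te_Marketing collateral = (1 + 4·2 + 9)/6 = 18/6 = 3

Forward pass:
ES_Prototype build = 0; EF_Prototype build = 16
ES_User testing = 0; EF_User testing = 12
ES_Tooling = max(EF_Prototype build=16, EF_User testing=12) = 16; EF_Tooling = 16+13 = 29
ES_Supplier sourcing = 16; EF_Supplier sourcing = 16+10 = 26
ES_Pilot run = 26; EF_Pilot run = 26+14 = 40
ES_QA = max(EF_Tooling=29, EF_Supplier sourcing=26) = 29; EF_QA = 29+13 = 42
ES_Packaging design = max(EF_User testing=12, EF_QA=42) = 42; EF_Packaging design = 42+10 = 52
ES_Regulatory filing = max(EF_User testing=12, EF_Pilot run=40) = 40; EF_Regulatory filing = 40+14 = 54
ES_Marketing collateral = max(EF_Packaging design=52, EF_Regulatory filing=54) = 54; EF_Marketing collateral = 54+3 = 57
Expected project duration μ = 57 days. Critical path: Prototype build → Supplier sourcing → Pilot run → Regulatory filing → Marketing collateral.

Backward pass:
LF_Marketing collateral = 57; LS_Marketing collateral = 57−3 = 54
LF_Regulatory filing = LS_Marketing collateral = 54; LS_Regulatory filing = 54−14 = 40
LF_Packaging design = LS_Marketing collateral = 54; LS_Packaging design = 54−10 = 44
LF_QA = LS_Packaging design = 44; LS_QA = 44−13 = 31
LF_Pilot run = LS_Regulatory filing = 40; LS_Pilot run = 40−14 = 26
LF_Supplier sourcing = min(LS_Pilot run=26, LS_QA=31) = 26; LS_Supplier sourcing = 26−10 = 16
LF_Tooling = LS_QA = 31; LS_Tooling = 31−13 = 18
LF_User testing = min(LS_Tooling=18, LS_Packaging design=44, LS_Regulatory filing=40) = 18; LS_User testing = 18−12 = 6
LF_Prototype build = min(LS_Tooling=18, LS_Supplier sourcing=16) = 16; LS_Prototype build = 16−16 = 0
Slack_Packaging design = LS_Packaging design − ES_Packaging design = 44 − 42 = 2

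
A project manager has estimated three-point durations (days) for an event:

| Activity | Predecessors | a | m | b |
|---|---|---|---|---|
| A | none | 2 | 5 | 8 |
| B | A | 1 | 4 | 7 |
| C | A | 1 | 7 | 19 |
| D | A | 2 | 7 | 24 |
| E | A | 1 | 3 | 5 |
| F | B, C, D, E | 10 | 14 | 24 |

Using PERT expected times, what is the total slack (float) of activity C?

1 days

te_A = (2 + 4·5 + 8)/6 = 30/6 = 5
te_B = (1 + 4·4 + 7)/6 = 24/6 = 4
te_C = (1 + 4·7 + 19)/6 = 48/6 = 8
te_D = (2 + 4·7 + 24)/6 = 54/6 = 9
te_E = (1 + 4·3 + 5)/6 = 18/6 = 3
te_F = (10 + 4·14 + 24)/6 = 90/6 = 15

Forward pass:
ES_A = 0; EF_A = 5
ES_B = 5; EF_B = 5+4 = 9
ES_C = 5; EF_C = 5+8 = 13
ES_D = 5; EF_D = 5+9 = 14
ES_E = 5; EF_E = 5+3 = 8
ES_F = max(EF_B=9, EF_C=13, EF_D=14, EF_E=8) = 14; EF_F = 14+15 = 29
Expected project duration μ = 29 days. Critical path: A → D → F.

Backward pass:
LF_F = 29; LS_F = 29−15 = 14
LF_E = LS_F = 14; LS_E = 14−3 = 11
LF_D = LS_F = 14; LS_D = 14−9 = 5
LF_C = LS_F = 14; LS_C = 14−8 = 6
LF_B = LS_F = 14; LS_B = 14−4 = 10
LF_A = min(LS_B=10, LS_C=6, LS_D=5, LS_E=11) = 5; LS_A = 5−5 = 0
Slack_C = LS_C − ES_C = 6 − 5 = 1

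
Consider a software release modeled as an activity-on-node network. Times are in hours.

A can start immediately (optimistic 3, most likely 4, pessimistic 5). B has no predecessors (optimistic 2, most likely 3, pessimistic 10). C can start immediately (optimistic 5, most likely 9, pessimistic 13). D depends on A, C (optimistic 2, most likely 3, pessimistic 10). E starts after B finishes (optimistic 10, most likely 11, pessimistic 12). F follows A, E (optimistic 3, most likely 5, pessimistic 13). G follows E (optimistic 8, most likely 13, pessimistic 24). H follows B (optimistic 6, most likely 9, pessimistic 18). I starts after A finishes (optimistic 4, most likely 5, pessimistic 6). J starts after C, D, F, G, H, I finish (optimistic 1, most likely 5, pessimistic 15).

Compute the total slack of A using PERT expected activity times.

te_A = (3 + 4·4 + 5)/6 = 24/6 = 4
te_B = (2 + 4·3 + 10)/6 = 24/6 = 4
te_C = (5 + 4·9 + 13)/6 = 54/6 = 9
te_D = (2 + 4·3 + 10)/6 = 24/6 = 4
te_E = (10 + 4·11 + 12)/6 = 66/6 = 11
te_F = (3 + 4·5 + 13)/6 = 36/6 = 6
te_G = (8 + 4·13 + 24)/6 = 84/6 = 14
te_H = (6 + 4·9 + 18)/6 = 60/6 = 10
te_I = (4 + 4·5 + 6)/6 = 30/6 = 5
te_J = (1 + 4·5 + 15)/6 = 36/6 = 6

Forward pass:
ES_A = 0; EF_A = 4
ES_B = 0; EF_B = 4
ES_C = 0; EF_C = 9
ES_D = max(EF_A=4, EF_C=9) = 9; EF_D = 9+4 = 13
ES_E = 4; EF_E = 4+11 = 15
ES_F = max(EF_A=4, EF_E=15) = 15; EF_F = 15+6 = 21
ES_G = 15; EF_G = 15+14 = 29
ES_H = 4; EF_H = 4+10 = 14
ES_I = 4; EF_I = 4+5 = 9
ES_J = max(EF_C=9, EF_D=13, EF_F=21, EF_G=29, EF_H=14, EF_I=9) = 29; EF_J = 29+6 = 35
Expected project duration μ = 35 hours. Critical path: B → E → G → J.

Backward pass:
LF_J = 35; LS_J = 35−6 = 29
LF_I = LS_J = 29; LS_I = 29−5 = 24
LF_H = LS_J = 29; LS_H = 29−10 = 19
LF_G = LS_J = 29; LS_G = 29−14 = 15
LF_F = LS_J = 29; LS_F = 29−6 = 23
LF_E = min(LS_F=23, LS_G=15) = 15; LS_E = 15−11 = 4
LF_D = LS_J = 29; LS_D = 29−4 = 25
LF_C = min(LS_D=25, LS_J=29) = 25; LS_C = 25−9 = 16
LF_B = min(LS_E=4, LS_H=19) = 4; LS_B = 4−4 = 0
LF_A = min(LS_D=25, LS_F=23, LS_I=24) = 23; LS_A = 23−4 = 19
Slack_A = LS_A − ES_A = 19 − 0 = 19

19 hours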